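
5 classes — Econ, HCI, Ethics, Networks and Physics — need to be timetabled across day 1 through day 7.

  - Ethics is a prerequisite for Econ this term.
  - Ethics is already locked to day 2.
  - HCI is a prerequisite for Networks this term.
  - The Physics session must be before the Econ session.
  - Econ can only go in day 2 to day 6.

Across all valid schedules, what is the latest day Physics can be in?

day 5

Downstream work caps Physics at day 5.
Physics at day 5 is achievable: Ethics=day 2; Networks=day 2; HCI=day 1; Econ=day 6; Physics=day 5.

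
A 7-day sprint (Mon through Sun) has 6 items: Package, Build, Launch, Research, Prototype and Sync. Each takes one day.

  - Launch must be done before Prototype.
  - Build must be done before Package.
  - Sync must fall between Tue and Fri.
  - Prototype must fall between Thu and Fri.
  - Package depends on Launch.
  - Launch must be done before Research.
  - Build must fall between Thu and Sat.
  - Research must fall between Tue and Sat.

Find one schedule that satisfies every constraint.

Launch in Mon, Build in Thu, Prototype in Thu, Package in Fri, Sync in Tue, Research in Tue

Checking: Launch(Mon) before Prototype(Thu); Build(Thu) before Package(Fri); Launch(Mon) before Package(Fri); Launch(Mon) before Research(Tue); Sync=Tue in [Tue,Fri]; Research=Tue in [Tue,Sat]; Build=Thu in [Thu,Sat]; Prototype=Thu in [Thu,Fri].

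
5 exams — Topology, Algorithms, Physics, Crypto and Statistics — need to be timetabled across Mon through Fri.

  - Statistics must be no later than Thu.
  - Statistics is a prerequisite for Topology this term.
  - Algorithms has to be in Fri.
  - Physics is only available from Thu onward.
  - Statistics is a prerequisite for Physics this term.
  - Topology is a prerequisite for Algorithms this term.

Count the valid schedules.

Splitting on Topology: it can be Tue (10), Wed (20), Thu (30). Listing each branch's schedules as (Algorithms, Physics, Crypto, Statistics):
Topology=Tue: (Fri,Thu,Mon,Mon) (Fri,Thu,Tue,Mon) (Fri,Thu,Wed,Mon) (Fri,Thu,Thu,Mon) (Fri,Thu,Fri,Mon) (Fri,Fri,Mon,Mon) (Fri,Fri,Tue,Mon) (Fri,Fri,Wed,Mon) (Fri,Fri,Thu,Mon) (Fri,Fri,Fri,Mon) — 10.
Topology=Wed: (Fri,Thu,Mon,Mon) (Fri,Thu,Mon,Tue) (Fri,Thu,Tue,Mon) (Fri,Thu,Tue,Tue) (Fri,Thu,Wed,Mon) (Fri,Thu,Wed,Tue) (Fri,Thu,Thu,Mon) (Fri,Thu,Thu,Tue) (Fri,Thu,Fri,Mon) (Fri,Thu,Fri,Tue) (Fri,Fri,Mon,Mon) (Fri,Fri,Mon,Tue) (Fri,Fri,Tue,Mon) (Fri,Fri,Tue,Tue) (Fri,Fri,Wed,Mon) (Fri,Fri,Wed,Tue) (Fri,Fri,Thu,Mon) (Fri,Fri,Thu,Tue) (Fri,Fri,Fri,Mon) (Fri,Fri,Fri,Tue) — 20.
Topology=Thu: (Fri,Thu,Mon,Mon) (Fri,Thu,Mon,Tue) (Fri,Thu,Mon,Wed) (Fri,Thu,Tue,Mon) (Fri,Thu,Tue,Tue) (Fri,Thu,Tue,Wed) (Fri,Thu,Wed,Mon) (Fri,Thu,Wed,Tue) (Fri,Thu,Wed,Wed) (Fri,Thu,Thu,Mon) (Fri,Thu,Thu,Tue) (Fri,Thu,Thu,Wed) (Fri,Thu,Fri,Mon) (Fri,Thu,Fri,Tue) (Fri,Thu,Fri,Wed) (Fri,Fri,Mon,Mon) (Fri,Fri,Mon,Tue) (Fri,Fri,Mon,Wed) (Fri,Fri,Tue,Mon) (Fri,Fri,Tue,Tue) (Fri,Fri,Tue,Wed) (Fri,Fri,Wed,Mon) (Fri,Fri,Wed,Tue) (Fri,Fri,Wed,Wed) (Fri,Fri,Thu,Mon) (Fri,Fri,Thu,Tue) (Fri,Fri,Thu,Wed) (Fri,Fri,Fri,Mon) (Fri,Fri,Fri,Tue) (Fri,Fri,Fri,Wed) — 30.
Summing: 10 + 20 + 30 = 60.

60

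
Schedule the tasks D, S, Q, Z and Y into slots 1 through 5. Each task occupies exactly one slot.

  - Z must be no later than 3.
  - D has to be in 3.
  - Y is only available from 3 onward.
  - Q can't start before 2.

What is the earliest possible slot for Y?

Y is available from 3.
Y at 3 is achievable: S -> 1; Q -> 2; Z -> 1; Y -> 3; D -> 3.

3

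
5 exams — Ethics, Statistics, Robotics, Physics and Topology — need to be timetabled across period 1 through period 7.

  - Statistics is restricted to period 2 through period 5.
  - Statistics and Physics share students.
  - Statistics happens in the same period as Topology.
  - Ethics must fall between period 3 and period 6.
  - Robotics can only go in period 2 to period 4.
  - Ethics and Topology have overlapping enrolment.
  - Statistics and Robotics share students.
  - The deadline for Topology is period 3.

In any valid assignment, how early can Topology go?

period 2

Topology must be in the same period as Statistics, which can't be before period 2, so Topology is at least period 2; Topology's own window allows nothing later than period 3.
Topology at period 2 is achievable: Ethics=period 3; Topology=period 2; Statistics=period 2; Robotics=period 3; Physics=period 1.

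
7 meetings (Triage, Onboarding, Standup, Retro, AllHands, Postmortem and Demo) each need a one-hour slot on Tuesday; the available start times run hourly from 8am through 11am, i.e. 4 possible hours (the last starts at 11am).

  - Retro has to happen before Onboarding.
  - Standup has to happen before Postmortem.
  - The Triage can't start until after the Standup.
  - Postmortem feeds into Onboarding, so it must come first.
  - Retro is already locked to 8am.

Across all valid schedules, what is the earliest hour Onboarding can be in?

10am

Precedence pushes Onboarding to at least 10am.
Onboarding at 10am is achievable: Triage -> 9am; Standup -> 8am; Retro -> 8am; Onboarding -> 10am; Postmortem -> 9am; Demo -> 8am; AllHands -> 8am.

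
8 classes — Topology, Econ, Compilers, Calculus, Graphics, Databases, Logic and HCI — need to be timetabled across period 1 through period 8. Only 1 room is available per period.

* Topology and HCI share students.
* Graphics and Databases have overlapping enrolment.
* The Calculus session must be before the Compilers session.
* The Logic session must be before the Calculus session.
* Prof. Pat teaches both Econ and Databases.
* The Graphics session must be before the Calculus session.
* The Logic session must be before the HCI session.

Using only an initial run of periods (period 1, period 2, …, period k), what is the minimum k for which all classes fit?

The precedence chain requires at least 3 distinct periods.
With at most 1 per period and 8 classes, at least 8 periods are needed.
8 works (last occupied period: period 8): for example Logic in period 1; Compilers in period 4; Graphics in period 2; Econ in period 7; Topology in period 6; Calculus in period 3; HCI in period 5; Databases in period 8.

8 periods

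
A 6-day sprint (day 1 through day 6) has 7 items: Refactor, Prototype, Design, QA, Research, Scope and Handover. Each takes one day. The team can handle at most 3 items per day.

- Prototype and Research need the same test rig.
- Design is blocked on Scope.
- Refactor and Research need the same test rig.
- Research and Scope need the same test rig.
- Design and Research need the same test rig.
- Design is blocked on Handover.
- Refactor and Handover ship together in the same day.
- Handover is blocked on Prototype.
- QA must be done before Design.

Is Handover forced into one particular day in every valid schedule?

Handover can be day 2 (e.g. Refactor=day 2, Prototype=day 1, QA=day 1, Scope=day 1, Handover=day 2, Research=day 4, Design=day 3) or day 3 (e.g. Scope -> day 1; Research -> day 2; Prototype -> day 1; Handover -> day 3; Refactor -> day 3; Design -> day 4; QA -> day 1).

No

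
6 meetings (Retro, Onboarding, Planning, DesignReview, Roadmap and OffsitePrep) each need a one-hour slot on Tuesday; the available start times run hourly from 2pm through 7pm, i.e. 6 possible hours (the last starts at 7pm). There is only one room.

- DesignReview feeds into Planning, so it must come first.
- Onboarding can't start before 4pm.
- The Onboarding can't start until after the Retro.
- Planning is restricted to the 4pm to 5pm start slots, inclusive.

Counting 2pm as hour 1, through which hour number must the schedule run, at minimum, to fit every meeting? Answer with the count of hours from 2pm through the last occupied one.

The precedence chain requires at least 2 distinct hours.
With at most 1 per hour and 6 meetings, at least 6 hours are needed.
Onboarding can't be placed before 4pm — that is hour 3 counting from 2pm — so the schedule must run through at least 3 hours.
6 works (last occupied hour: 7pm): for example Planning -> 4pm; Roadmap -> 6pm; Onboarding -> 5pm; DesignReview -> 3pm; Retro -> 2pm; OffsitePrep -> 7pm.

6 hours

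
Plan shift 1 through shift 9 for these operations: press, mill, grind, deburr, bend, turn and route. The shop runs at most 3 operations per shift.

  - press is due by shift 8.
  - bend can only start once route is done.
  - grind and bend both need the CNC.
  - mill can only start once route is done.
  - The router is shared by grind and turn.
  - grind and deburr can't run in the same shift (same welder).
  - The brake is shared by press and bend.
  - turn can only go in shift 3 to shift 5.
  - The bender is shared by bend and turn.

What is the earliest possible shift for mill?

shift 2

Precedence pushes mill to at least shift 2.
mill at shift 2 is achievable: deburr -> shift 2, bend -> shift 2, grind -> shift 1, route -> shift 1, mill -> shift 2, turn -> shift 3, press -> shift 1.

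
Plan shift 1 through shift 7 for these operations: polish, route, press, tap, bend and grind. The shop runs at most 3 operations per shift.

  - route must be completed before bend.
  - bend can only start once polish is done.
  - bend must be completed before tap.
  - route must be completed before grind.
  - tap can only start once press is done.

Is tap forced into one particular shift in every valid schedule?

No

tap can be shift 3 (e.g. polish=shift 1, route=shift 1, tap=shift 3, press=shift 1, grind=shift 2, bend=shift 2) or shift 4 (e.g. polish in shift 1; bend in shift 2; press in shift 1; route in shift 1; tap in shift 4; grind in shift 2).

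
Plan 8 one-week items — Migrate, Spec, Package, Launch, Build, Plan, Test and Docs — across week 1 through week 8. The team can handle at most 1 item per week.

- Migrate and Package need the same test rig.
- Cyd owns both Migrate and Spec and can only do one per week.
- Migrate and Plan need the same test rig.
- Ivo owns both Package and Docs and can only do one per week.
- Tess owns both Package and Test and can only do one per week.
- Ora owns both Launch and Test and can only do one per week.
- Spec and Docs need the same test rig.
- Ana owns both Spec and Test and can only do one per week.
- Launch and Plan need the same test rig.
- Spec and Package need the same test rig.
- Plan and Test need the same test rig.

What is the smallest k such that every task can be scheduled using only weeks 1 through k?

With at most 1 per week and 8 tasks, at least 8 weeks are needed.
8 works (last occupied week: week 8): for example Spec -> week 2; Test -> week 7; Plan -> week 6; Docs -> week 8; Build -> week 5; Migrate -> week 1; Package -> week 3; Launch -> week 4.

8 weeks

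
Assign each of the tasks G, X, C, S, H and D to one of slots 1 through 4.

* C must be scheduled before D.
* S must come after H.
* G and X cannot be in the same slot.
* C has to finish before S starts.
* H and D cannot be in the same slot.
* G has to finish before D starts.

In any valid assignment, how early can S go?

Precedence pushes S to at least 2.
S at 2 is achievable: D=2, S=2, G=1, X=2, C=1, H=1.

2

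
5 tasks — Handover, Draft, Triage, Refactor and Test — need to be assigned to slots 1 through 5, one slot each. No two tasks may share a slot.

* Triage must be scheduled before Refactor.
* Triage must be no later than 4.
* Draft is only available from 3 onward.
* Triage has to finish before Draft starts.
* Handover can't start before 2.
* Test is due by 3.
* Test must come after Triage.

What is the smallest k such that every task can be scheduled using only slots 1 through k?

The precedence chain requires at least 2 distinct slots.
With at most 1 per slot and 5 tasks, at least 5 slots are needed.
Draft can't be placed before 3, so the schedule must run through at least slot 3.
5 works (last occupied slot: 5): for example Triage -> 1, Refactor -> 5, Handover -> 4, Test -> 2, Draft -> 3.

5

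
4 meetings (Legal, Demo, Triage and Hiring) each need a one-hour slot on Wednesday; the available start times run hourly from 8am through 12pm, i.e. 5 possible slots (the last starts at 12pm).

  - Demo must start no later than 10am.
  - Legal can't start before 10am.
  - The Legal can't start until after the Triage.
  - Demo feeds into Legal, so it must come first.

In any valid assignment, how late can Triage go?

11am

Downstream work caps Triage at 11am.
Triage at 11am is achievable: Demo in 8am; Triage in 11am; Hiring in 8am; Legal in 12pm.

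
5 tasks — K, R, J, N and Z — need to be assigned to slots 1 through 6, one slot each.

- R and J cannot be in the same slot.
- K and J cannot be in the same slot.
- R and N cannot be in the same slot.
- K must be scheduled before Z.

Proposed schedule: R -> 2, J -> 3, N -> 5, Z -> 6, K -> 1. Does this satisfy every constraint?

Valid

K must be scheduled before Z — holds.
R and N cannot be in the same slot — holds.
R and J cannot be in the same slot — holds.
K and J cannot be in the same slot — holds.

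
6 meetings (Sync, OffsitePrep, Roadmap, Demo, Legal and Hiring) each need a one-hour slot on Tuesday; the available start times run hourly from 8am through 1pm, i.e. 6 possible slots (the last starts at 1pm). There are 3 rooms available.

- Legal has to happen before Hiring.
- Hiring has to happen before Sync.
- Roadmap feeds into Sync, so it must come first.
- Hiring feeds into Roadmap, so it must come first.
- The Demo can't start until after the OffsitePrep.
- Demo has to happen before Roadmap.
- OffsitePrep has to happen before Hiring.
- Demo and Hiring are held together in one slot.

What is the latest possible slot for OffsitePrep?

10am

Downstream work caps OffsitePrep at 10am.
OffsitePrep at 10am is achievable: Sync=1pm, OffsitePrep=10am, Demo=11am, Roadmap=12pm, Hiring=11am, Legal=8am.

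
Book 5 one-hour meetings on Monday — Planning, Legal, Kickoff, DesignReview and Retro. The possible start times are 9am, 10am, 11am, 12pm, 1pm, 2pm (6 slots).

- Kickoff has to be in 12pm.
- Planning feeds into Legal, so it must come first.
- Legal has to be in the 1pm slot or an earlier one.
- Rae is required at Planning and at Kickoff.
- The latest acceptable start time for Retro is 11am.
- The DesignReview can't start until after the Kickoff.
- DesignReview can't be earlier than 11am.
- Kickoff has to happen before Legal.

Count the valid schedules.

18

Splitting on Planning: it can be 9am (6), 10am (6), 11am (6). Listing each branch's schedules as (Legal, Kickoff, DesignReview, Retro):
Planning=9am: (1pm,12pm,1pm,9am) (1pm,12pm,1pm,10am) (1pm,12pm,1pm,11am) (1pm,12pm,2pm,9am) (1pm,12pm,2pm,10am) (1pm,12pm,2pm,11am) — 6.
Planning=10am: (1pm,12pm,1pm,9am) (1pm,12pm,1pm,10am) (1pm,12pm,1pm,11am) (1pm,12pm,2pm,9am) (1pm,12pm,2pm,10am) (1pm,12pm,2pm,11am) — 6.
Planning=11am: (1pm,12pm,1pm,9am) (1pm,12pm,1pm,10am) (1pm,12pm,1pm,11am) (1pm,12pm,2pm,9am) (1pm,12pm,2pm,10am) (1pm,12pm,2pm,11am) — 6.
Summing: 6 + 6 + 6 = 18.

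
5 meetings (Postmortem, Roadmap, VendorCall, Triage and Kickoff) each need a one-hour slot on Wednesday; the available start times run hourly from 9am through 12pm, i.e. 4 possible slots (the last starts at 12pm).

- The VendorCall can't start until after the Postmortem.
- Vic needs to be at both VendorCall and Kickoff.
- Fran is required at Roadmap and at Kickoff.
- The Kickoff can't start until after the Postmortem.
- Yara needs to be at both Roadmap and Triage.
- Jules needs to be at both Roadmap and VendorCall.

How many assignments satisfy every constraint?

48

Splitting on Postmortem: it can be 9am (36), 10am (12). Listing each branch's schedules as (Roadmap, VendorCall, Triage, Kickoff):
Postmortem=9am: (9am,10am,10am,11am) (9am,10am,10am,12pm) (9am,10am,11am,11am) (9am,10am,11am,12pm) (9am,10am,12pm,11am) (9am,10am,12pm,12pm) (9am,11am,10am,10am) (9am,11am,10am,12pm) (9am,11am,11am,10am) (9am,11am,11am,12pm) (9am,11am,12pm,10am) (9am,11am,12pm,12pm) (9am,12pm,10am,10am) (9am,12pm,10am,11am) (9am,12pm,11am,10am) (9am,12pm,11am,11am) (9am,12pm,12pm,10am) (9am,12pm,12pm,11am) (10am,11am,9am,12pm) (10am,11am,11am,12pm) (10am,11am,12pm,12pm) (10am,12pm,9am,11am) (10am,12pm,11am,11am) (10am,12pm,12pm,11am) (11am,10am,9am,12pm) (11am,10am,10am,12pm) (11am,10am,12pm,12pm) (11am,12pm,9am,10am) (11am,12pm,10am,10am) (11am,12pm,12pm,10am) (12pm,10am,9am,11am) (12pm,10am,10am,11am) (12pm,10am,11am,11am) (12pm,11am,9am,10am) (12pm,11am,10am,10am) (12pm,11am,11am,10am) — 36.
Postmortem=10am: (9am,11am,10am,12pm) (9am,11am,11am,12pm) (9am,11am,12pm,12pm) (9am,12pm,10am,11am) (9am,12pm,11am,11am) (9am,12pm,12pm,11am) (10am,11am,9am,12pm) (10am,11am,11am,12pm) (10am,11am,12pm,12pm) (10am,12pm,9am,11am) (10am,12pm,11am,11am) (10am,12pm,12pm,11am) — 12.
Summing: 36 + 12 = 48.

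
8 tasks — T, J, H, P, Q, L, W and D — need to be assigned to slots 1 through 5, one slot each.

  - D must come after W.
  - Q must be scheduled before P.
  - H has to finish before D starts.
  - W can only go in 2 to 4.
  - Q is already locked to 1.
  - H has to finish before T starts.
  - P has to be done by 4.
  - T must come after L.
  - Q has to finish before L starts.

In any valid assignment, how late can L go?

Precedence pushes L to at least 2; downstream work caps L at 4.
L at 4 is achievable: Q -> 1, H -> 1, W -> 2, J -> 1, P -> 2, T -> 5, D -> 3, L -> 4.

4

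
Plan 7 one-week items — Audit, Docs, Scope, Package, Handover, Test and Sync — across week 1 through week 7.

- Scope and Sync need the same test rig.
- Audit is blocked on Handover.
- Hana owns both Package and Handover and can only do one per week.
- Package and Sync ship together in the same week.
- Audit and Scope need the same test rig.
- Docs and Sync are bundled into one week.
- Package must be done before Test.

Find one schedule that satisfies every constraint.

Package=week 2; Scope=week 1; Audit=week 2; Test=week 3; Docs=week 2; Handover=week 1; Sync=week 2

Checking: Handover(week 1) before Audit(week 2); Package(week 2) before Test(week 3); Package(week 2) != Handover(week 1); Scope(week 1) != Sync(week 2); Audit(week 2) != Scope(week 1); Docs = Sync = week 2; Package = Sync = week 2.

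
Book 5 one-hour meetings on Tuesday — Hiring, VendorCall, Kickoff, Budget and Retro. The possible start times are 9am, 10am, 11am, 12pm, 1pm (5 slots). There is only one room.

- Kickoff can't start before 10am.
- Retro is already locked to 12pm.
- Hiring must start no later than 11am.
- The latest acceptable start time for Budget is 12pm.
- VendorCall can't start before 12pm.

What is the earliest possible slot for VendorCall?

1pm

VendorCall is available from 12pm.
VendorCall at 1pm is achievable: Budget -> 11am; Retro -> 12pm; Kickoff -> 10am; Hiring -> 9am; VendorCall -> 1pm.
Nothing earlier works — the capacity limit rule out every slot before 1pm.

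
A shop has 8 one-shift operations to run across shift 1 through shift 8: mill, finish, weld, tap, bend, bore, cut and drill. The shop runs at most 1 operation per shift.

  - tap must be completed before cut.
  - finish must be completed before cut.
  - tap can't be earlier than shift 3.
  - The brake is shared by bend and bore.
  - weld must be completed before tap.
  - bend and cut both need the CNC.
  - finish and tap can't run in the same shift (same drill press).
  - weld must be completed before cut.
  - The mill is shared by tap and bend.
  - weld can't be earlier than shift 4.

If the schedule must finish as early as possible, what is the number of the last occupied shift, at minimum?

shift 8

The precedence chain requires at least 3 distinct shifts.
With at most 1 per shift and 8 operations, at least 8 shifts are needed.
Propagating the time windows through the other constraints, cut can't land before shift 6, so the schedule must run through at least shift 6.
8 works (last occupied shift: shift 8): for example mill=shift 2; bend=shift 3; cut=shift 6; finish=shift 1; bore=shift 7; drill=shift 8; weld=shift 4; tap=shift 5.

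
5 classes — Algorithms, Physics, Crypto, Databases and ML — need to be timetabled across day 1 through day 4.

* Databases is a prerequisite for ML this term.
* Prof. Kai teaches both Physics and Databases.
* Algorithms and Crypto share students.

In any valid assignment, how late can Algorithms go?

day 4

Algorithms at day 4 is achievable: Databases in day 1; Physics in day 2; ML in day 2; Algorithms in day 4; Crypto in day 1.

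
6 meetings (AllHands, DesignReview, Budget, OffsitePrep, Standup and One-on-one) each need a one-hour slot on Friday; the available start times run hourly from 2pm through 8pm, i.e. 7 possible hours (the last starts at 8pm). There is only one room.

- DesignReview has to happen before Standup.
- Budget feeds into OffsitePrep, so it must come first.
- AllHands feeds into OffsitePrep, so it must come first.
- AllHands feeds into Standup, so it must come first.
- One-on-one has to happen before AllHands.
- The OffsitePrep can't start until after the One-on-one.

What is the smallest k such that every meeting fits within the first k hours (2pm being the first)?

6 hours

The precedence chain requires at least 3 distinct hours.
With at most 1 per hour and 6 meetings, at least 6 hours are needed.
6 works (last occupied hour: 7pm): for example One-on-one -> 2pm; AllHands -> 3pm; OffsitePrep -> 5pm; Budget -> 4pm; Standup -> 7pm; DesignReview -> 6pm.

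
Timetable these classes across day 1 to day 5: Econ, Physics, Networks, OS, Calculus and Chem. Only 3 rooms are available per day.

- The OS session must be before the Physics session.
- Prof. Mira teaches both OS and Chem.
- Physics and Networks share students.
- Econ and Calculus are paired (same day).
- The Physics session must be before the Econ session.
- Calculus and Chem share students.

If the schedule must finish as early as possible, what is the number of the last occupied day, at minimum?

3

The precedence chain requires at least 3 distinct days.
With at most 3 per day and 6 classes, at least 2 days are needed.
3 works (last occupied day: day 3): for example OS -> day 1; Chem -> day 2; Calculus -> day 3; Econ -> day 3; Physics -> day 2; Networks -> day 1.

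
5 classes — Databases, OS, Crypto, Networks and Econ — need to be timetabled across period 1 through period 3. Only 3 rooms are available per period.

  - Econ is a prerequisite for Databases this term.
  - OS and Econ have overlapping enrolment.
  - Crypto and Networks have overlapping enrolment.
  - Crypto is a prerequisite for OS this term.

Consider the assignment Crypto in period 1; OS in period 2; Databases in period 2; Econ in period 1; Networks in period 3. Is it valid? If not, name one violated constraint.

Yes, all constraints hold

Econ is a prerequisite for Databases this term — holds.
Crypto is a prerequisite for OS this term — holds.
Only 3 rooms are available per period — holds.
OS and Econ have overlapping enrolment — holds.
Crypto and Networks have overlapping enrolment — holds.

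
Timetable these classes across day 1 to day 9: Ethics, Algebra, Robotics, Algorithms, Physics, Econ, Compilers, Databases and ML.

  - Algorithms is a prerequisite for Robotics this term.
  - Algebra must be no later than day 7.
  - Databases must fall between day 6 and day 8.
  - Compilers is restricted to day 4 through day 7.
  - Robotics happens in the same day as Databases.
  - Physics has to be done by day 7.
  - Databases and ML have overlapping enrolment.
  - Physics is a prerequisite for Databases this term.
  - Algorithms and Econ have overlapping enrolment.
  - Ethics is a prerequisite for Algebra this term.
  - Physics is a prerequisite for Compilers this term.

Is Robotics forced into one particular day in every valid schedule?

No

Robotics can be day 6 (e.g. Algorithms in day 1; Robotics in day 6; Econ in day 2; ML in day 1; Databases in day 6; Compilers in day 4; Physics in day 1; Ethics in day 1; Algebra in day 2) or day 7 (e.g. ML=day 1, Physics=day 1, Robotics=day 7, Econ=day 2, Algebra=day 2, Compilers=day 4, Algorithms=day 1, Ethics=day 1, Databases=day 7).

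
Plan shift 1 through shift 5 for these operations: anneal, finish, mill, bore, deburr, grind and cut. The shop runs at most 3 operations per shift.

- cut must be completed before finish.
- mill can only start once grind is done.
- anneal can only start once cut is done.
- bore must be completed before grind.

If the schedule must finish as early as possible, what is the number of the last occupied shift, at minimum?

3

The precedence chain requires at least 3 distinct shifts.
With at most 3 per shift and 7 operations, at least 3 shifts are needed.
3 works (last occupied shift: shift 3): for example anneal -> shift 2, grind -> shift 2, finish -> shift 2, mill -> shift 3, bore -> shift 1, deburr -> shift 1, cut -> shift 1.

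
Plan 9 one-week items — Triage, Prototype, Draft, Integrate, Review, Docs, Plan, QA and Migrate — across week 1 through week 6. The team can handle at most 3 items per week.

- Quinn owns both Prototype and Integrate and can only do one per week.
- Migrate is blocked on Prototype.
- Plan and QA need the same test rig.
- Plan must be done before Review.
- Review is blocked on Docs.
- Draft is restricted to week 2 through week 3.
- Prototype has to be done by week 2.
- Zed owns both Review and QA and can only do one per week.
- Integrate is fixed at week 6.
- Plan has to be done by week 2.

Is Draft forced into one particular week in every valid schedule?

No

Draft can be week 2 (e.g. QA -> week 3, Review -> week 2, Docs -> week 1, Triage -> week 3, Plan -> week 1, Integrate -> week 6, Migrate -> week 2, Draft -> week 2, Prototype -> week 1) or week 3 (e.g. Draft -> week 3, Triage -> week 2, Integrate -> week 6, QA -> week 3, Prototype -> week 1, Docs -> week 1, Review -> week 2, Migrate -> week 2, Plan -> week 1).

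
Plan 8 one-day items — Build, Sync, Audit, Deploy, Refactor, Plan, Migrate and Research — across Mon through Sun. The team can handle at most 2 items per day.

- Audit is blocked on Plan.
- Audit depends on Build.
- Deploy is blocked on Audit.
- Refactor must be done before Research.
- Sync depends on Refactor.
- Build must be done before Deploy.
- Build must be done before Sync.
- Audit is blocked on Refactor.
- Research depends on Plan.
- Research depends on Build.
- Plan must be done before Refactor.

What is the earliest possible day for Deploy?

Thu

Precedence pushes Deploy to at least Thu.
Deploy at Thu is achievable: Migrate -> Tue; Refactor -> Tue; Deploy -> Thu; Build -> Mon; Audit -> Wed; Research -> Wed; Plan -> Mon; Sync -> Thu.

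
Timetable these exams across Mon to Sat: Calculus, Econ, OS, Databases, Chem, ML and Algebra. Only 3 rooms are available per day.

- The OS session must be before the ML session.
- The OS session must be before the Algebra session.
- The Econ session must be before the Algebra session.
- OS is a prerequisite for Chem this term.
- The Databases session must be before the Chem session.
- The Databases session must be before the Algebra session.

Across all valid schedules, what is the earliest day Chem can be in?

Tue

Precedence pushes Chem to at least Tue.
Chem at Tue is achievable: Chem in Tue; Databases in Mon; Algebra in Tue; Econ in Mon; Calculus in Wed; ML in Tue; OS in Mon.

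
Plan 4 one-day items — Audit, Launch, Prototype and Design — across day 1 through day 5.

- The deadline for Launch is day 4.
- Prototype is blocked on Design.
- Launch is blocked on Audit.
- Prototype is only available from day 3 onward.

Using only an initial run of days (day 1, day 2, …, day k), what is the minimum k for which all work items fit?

3 days

The precedence chain requires at least 2 distinct days.
Prototype can't be placed before day 3, so the schedule must run through at least day 3.
3 works (last occupied day: day 3): for example Prototype=day 3, Launch=day 2, Design=day 1, Audit=day 1.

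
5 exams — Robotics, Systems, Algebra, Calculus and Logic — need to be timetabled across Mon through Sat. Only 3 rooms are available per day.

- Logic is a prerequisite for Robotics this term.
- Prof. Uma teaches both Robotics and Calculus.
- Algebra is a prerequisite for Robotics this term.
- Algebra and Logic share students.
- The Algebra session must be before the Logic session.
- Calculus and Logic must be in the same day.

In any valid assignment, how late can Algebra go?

Thu

Downstream work caps Algebra at Thu.
Algebra at Thu is achievable: Algebra=Thu; Systems=Mon; Robotics=Sat; Calculus=Fri; Logic=Fri.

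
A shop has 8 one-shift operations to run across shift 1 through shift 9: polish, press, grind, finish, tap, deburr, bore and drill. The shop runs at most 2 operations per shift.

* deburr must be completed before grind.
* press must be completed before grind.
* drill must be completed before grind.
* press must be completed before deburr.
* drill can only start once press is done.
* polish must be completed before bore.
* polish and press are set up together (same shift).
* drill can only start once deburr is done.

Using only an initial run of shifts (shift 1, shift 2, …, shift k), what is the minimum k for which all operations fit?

The precedence chain requires at least 4 distinct shifts.
With at most 2 per shift and 8 operations, at least 4 shifts are needed.
4 works (last occupied shift: shift 4): for example tap -> shift 4; drill -> shift 3; bore -> shift 2; finish -> shift 3; grind -> shift 4; deburr -> shift 2; press -> shift 1; polish -> shift 1.

4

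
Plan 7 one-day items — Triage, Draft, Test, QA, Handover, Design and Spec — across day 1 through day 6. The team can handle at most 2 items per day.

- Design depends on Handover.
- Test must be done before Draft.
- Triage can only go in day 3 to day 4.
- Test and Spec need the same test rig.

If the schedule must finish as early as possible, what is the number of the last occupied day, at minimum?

The precedence chain requires at least 2 distinct days.
With at most 2 per day and 7 work items, at least 4 days are needed.
Triage can't be placed before day 3, so the schedule must run through at least day 3.
4 works (last occupied day: day 4): for example Draft -> day 2; Design -> day 2; Handover -> day 1; Test -> day 1; Spec -> day 4; QA -> day 3; Triage -> day 3.

4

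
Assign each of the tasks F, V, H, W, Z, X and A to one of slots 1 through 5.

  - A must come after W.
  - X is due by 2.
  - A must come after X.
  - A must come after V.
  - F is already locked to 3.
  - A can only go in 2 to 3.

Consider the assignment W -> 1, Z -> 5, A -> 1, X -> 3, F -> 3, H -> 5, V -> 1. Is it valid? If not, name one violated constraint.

Invalid. A must come after X.

A must come after X — violated.
X is due by 2 — violated.
A can only go in 2 to 3 — violated.
A must come after V — violated.
A must come after W — violated.
F is already locked to 3 — holds.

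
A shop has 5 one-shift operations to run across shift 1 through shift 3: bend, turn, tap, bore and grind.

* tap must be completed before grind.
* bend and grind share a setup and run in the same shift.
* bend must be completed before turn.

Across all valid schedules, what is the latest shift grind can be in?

shift 2

Precedence pushes grind to at least shift 2; grind must be in the same shift as bend, which can't be after shift 2, so grind is at most shift 2.
grind at shift 2 is achievable: turn in shift 3, bore in shift 1, grind in shift 2, bend in shift 2, tap in shift 1.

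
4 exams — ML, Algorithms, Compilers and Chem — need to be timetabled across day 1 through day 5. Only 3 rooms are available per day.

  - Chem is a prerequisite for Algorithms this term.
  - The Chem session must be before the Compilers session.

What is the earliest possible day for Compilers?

day 2

Precedence pushes Compilers to at least day 2.
Compilers at day 2 is achievable: Algorithms -> day 2, Chem -> day 1, Compilers -> day 2, ML -> day 1.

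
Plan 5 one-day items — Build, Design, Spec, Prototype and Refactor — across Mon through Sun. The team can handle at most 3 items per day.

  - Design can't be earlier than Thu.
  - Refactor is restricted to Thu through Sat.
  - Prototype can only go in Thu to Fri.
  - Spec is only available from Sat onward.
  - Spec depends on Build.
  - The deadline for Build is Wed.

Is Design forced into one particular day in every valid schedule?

Design can be Thu (e.g. Build -> Mon; Prototype -> Thu; Refactor -> Thu; Spec -> Sat; Design -> Thu) or Fri (e.g. Spec -> Sat, Refactor -> Thu, Prototype -> Thu, Build -> Mon, Design -> Fri).

No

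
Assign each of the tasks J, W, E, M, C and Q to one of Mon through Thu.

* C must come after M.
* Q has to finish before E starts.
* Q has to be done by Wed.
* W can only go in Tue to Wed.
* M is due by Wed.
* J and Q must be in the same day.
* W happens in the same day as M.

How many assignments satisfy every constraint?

18

Splitting on J: it can be Mon (9), Tue (6), Wed (3). Listing each branch's schedules as (W, E, M, C, Q):
J=Mon: (Tue,Tue,Tue,Wed,Mon) (Tue,Tue,Tue,Thu,Mon) (Tue,Wed,Tue,Wed,Mon) (Tue,Wed,Tue,Thu,Mon) (Tue,Thu,Tue,Wed,Mon) (Tue,Thu,Tue,Thu,Mon) (Wed,Tue,Wed,Thu,Mon) (Wed,Wed,Wed,Thu,Mon) (Wed,Thu,Wed,Thu,Mon) — 9.
J=Tue: (Tue,Wed,Tue,Wed,Tue) (Tue,Wed,Tue,Thu,Tue) (Tue,Thu,Tue,Wed,Tue) (Tue,Thu,Tue,Thu,Tue) (Wed,Wed,Wed,Thu,Tue) (Wed,Thu,Wed,Thu,Tue) — 6.
J=Wed: (Tue,Thu,Tue,Wed,Wed) (Tue,Thu,Tue,Thu,Wed) (Wed,Thu,Wed,Thu,Wed) — 3.
Summing: 9 + 6 + 3 = 18.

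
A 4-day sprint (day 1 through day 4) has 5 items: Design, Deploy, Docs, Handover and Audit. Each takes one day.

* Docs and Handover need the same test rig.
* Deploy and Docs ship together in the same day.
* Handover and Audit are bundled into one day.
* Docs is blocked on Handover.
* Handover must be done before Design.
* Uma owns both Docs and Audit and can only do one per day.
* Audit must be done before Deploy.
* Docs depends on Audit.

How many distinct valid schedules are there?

14

Splitting on Design: it can be day 2 (3), day 3 (5), day 4 (6). Listing each branch's schedules as (Deploy, Docs, Handover, Audit) by day number:
Design=day 2: (2,2,1,1) (3,3,1,1) (4,4,1,1) — 3.
Design=day 3: (2,2,1,1) (3,3,1,1) (3,3,2,2) (4,4,1,1) (4,4,2,2) — 5.
Design=day 4: (2,2,1,1) (3,3,1,1) (3,3,2,2) (4,4,1,1) (4,4,2,2) (4,4,3,3) — 6.
Summing: 3 + 5 + 6 = 14.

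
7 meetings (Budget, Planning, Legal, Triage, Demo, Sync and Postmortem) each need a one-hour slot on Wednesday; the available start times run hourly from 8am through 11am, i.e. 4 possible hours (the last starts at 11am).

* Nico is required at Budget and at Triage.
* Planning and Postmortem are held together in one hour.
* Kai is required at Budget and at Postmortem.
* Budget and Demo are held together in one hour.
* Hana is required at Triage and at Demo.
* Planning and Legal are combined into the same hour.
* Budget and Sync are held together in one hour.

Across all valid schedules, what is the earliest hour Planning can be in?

Planning at 8am is achievable: Planning in 8am, Postmortem in 8am, Triage in 8am, Legal in 8am, Demo in 9am, Sync in 9am, Budget in 9am.

8am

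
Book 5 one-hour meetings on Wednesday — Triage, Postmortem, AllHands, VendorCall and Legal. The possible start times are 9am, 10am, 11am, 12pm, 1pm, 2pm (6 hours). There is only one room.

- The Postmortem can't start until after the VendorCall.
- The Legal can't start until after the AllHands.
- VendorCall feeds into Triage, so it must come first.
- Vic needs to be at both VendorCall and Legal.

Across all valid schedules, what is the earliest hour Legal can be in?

10am

Precedence pushes Legal to at least 10am.
Legal at 10am is achievable: Legal in 10am; Postmortem in 1pm; AllHands in 9am; Triage in 12pm; VendorCall in 11am.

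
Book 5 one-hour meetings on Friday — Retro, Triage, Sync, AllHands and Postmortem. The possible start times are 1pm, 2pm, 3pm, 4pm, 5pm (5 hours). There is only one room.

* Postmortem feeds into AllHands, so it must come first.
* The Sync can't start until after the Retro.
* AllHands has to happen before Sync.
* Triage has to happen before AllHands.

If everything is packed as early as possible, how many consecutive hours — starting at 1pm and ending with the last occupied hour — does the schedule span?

5 hours

The precedence chain requires at least 3 distinct hours.
With at most 1 per hour and 5 meetings, at least 5 hours are needed.
5 works (last occupied hour: 5pm): for example Triage -> 1pm, Postmortem -> 2pm, AllHands -> 3pm, Sync -> 5pm, Retro -> 4pm.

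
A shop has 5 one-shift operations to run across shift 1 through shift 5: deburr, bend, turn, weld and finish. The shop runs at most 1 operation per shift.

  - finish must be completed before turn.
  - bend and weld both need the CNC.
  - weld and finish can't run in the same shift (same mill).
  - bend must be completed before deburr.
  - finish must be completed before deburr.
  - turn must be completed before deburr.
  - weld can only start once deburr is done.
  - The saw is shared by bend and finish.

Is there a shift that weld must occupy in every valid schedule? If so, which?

Precedence pushes weld to at least shift 4.
So weld is pinned to shift 5.

shift 5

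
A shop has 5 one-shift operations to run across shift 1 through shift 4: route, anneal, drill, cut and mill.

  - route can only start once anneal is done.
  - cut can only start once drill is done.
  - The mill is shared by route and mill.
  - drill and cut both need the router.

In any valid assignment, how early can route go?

Precedence pushes route to at least shift 2.
route at shift 2 is achievable: route in shift 2; cut in shift 2; mill in shift 1; drill in shift 1; anneal in shift 1.

shift 2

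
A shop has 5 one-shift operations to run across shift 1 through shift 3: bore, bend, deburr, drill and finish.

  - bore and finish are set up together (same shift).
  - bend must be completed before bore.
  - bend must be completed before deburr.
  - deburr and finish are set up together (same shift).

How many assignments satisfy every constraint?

9

Splitting on bore: it can be shift 2 (3), shift 3 (6). Listing each branch's schedules as (bend, deburr, drill, finish) by shift number:
bore=shift 2: (1,2,1,2) (1,2,2,2) (1,2,3,2) — 3.
bore=shift 3: (1,3,1,3) (1,3,2,3) (1,3,3,3) (2,3,1,3) (2,3,2,3) (2,3,3,3) — 6.
Summing: 3 + 6 = 9.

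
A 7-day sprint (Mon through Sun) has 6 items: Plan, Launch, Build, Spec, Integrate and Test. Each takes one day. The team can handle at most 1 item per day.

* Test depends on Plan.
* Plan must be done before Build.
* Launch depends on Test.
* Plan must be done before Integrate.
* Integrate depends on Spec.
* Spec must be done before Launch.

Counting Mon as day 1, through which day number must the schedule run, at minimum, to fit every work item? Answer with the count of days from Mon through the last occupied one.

The precedence chain requires at least 3 distinct days.
With at most 1 per day and 6 work items, at least 6 days are needed.
6 works (last occupied day: Sat): for example Integrate -> Fri; Test -> Wed; Spec -> Tue; Build -> Sat; Plan -> Mon; Launch -> Thu.

6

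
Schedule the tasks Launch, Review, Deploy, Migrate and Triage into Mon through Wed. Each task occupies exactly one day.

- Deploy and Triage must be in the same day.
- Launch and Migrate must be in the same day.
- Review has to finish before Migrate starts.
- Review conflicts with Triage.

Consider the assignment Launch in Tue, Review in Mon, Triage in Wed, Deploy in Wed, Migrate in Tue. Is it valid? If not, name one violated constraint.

Yes, all constraints hold

Deploy and Triage must be in the same day — holds.
Launch and Migrate must be in the same day — holds.
Review has to finish before Migrate starts — holds.
Review conflicts with Triage — holds.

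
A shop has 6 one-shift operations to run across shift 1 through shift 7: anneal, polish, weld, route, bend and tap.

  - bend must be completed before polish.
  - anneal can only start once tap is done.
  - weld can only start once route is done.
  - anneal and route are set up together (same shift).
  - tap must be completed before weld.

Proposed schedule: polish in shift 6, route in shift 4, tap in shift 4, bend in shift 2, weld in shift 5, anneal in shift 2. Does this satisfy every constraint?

No. anneal can only start once tap is done is not satisfied.

anneal and route are set up together (same shift) — violated.
tap must be completed before weld — holds.
bend must be completed before polish — holds.
weld can only start once route is done — holds.
anneal can only start once tap is done — violated.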